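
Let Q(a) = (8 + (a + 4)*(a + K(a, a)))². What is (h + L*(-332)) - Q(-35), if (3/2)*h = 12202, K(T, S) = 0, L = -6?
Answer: -3553567/3 ≈ -1.1845e+6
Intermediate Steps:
h = 24404/3 (h = (⅔)*12202 = 24404/3 ≈ 8134.7)
Q(a) = (8 + a*(4 + a))² (Q(a) = (8 + (a + 4)*(a + 0))² = (8 + (4 + a)*a)² = (8 + a*(4 + a))²)
(h + L*(-332)) - Q(-35) = (24404/3 - 6*(-332)) - (8 + (-35)² + 4*(-35))² = (24404/3 + 1992) - (8 + 1225 - 140)² = 30380/3 - 1*1093² = 30380/3 - 1*1194649 = 30380/3 - 1194649 = -3553567/3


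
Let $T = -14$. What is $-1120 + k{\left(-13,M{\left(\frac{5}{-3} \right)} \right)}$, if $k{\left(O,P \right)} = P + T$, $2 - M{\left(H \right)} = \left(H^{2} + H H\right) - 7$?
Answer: $- \frac{10175}{9} \approx -1130.6$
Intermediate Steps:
$M{\left(H \right)} = 9 - 2 H^{2}$ ($M{\left(H \right)} = 2 - \left(\left(H^{2} + H H\right) - 7\right) = 2 - \left(\left(H^{2} + H^{2}\right) - 7\right) = 2 - \left(2 H^{2} - 7\right) = 2 - \left(-7 + 2 H^{2}\right) = 9 - 2 H^{2}$)
$k{\left(O,P \right)} = -14 + P$ ($k{\left(O,P \right)} = P - 14 = -14 + P$)
$-1120 + k{\left(-13,M{\left(\frac{5}{-3} \right)} \right)} = -1120 - \left(5 + \frac{50}{9}\right) = -1120 + \left(-14 + \left(9 - \frac{50}{9}\right)\right) = -1120 + \left(-14 + \frac{31}{9}\right) = -1120 - \frac{95}{9} = - \frac{10175}{9}$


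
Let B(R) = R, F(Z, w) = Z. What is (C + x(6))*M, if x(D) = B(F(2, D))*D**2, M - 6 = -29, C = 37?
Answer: -2507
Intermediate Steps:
M = -23 (M = 6 - 29 = -23)
x(D) = 2*D**2
(C + x(6))*M = (37 + 2*6**2)*(-23) = (37 + 2*36)*(-23) = (37 + 72)*(-23) = 109*(-23) = -2507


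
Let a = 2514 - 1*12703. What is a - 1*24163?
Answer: -34352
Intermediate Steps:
a = -10189 (a = 2514 - 12703 = -10189)
a - 1*24163 = -10189 - 1*24163 = -10189 - 24163 = -34352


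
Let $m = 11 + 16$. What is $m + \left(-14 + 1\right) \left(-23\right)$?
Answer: $326$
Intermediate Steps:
$m = 27$
$m + \left(-14 + 1\right) \left(-23\right) = 27 + \left(-14 + 1\right) \left(-23\right) = 27 - -299 = 27 + 299 = 326$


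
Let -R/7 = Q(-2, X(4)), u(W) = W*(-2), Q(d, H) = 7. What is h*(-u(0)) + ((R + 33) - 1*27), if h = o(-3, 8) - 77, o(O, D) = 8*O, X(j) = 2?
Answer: -43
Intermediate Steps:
u(W) = -2*W
R = -49 (R = -7*7 = -49)
h = -101 (h = 8*(-3) - 77 = -24 - 77 = -101)
h*(-u(0)) + ((R + 33) - 1*27) = -(-101)*(-2*0) + ((-49 + 33) - 1*27) = -(-101)*0 + (-16 - 27) = -101*0 - 43 = 0 - 43 = -43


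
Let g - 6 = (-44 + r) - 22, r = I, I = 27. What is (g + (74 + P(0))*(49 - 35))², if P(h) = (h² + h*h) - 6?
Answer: 844561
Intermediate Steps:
r = 27
P(h) = -6 + 2*h² (P(h) = (h² + h²) - 6 = 2*h² - 6 = -6 + 2*h²)
g = -33 (g = 6 + ((-44 + 27) - 22) = 6 + (-17 - 22) = 6 - 39 = -33)
(g + (74 + P(0))*(49 - 35))² = (-33 + (74 + (-6 + 2*0²))*(49 - 35))² = (-33 + (74 + (-6 + 2*0))*14)² = (-33 + (74 + (-6 + 0))*14)² = (-33 + (74 - 6)*14)² = (-33 + 68*14)² = (-33 + 952)² = 919² = 844561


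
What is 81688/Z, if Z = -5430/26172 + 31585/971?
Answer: 345989687376/136895015 ≈ 2527.4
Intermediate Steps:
Z = 136895015/4235502 (Z = -5430*1/26172 + 31585*(1/971) = -905/4362 + 31585/971 = 136895015/4235502 ≈ 32.321)
81688/Z = 81688/(136895015/4235502) = 81688*(4235502/136895015) = 345989687376/136895015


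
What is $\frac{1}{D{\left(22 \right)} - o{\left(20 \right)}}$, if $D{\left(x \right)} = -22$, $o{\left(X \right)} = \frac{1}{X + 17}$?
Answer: $- \frac{37}{815} \approx -0.045399$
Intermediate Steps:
$o{\left(X \right)} = \frac{1}{17 + X}$
$\frac{1}{D{\left(22 \right)} - o{\left(20 \right)}} = \frac{1}{-22 - \frac{1}{17 + 20}} = \frac{1}{-22 - \frac{1}{37}} = \frac{1}{- \frac{815}{37}} = - \frac{37}{815}$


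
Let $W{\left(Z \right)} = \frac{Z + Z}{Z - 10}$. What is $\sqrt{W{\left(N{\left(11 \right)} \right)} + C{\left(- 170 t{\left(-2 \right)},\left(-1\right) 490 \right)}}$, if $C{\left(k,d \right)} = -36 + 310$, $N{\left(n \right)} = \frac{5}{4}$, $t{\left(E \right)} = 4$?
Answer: $\frac{2 \sqrt{3353}}{7} \approx 16.544$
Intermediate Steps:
$N{\left(n \right)} = \frac{5}{4}$ ($N{\left(n \right)} = 5 \cdot \frac{1}{4} = \frac{5}{4}$)
$C{\left(k,d \right)} = 274$
$W{\left(Z \right)} = \frac{2 Z}{-10 + Z}$
$\sqrt{W{\left(N{\left(11 \right)} \right)} + C{\left(- 170 t{\left(-2 \right)},\left(-1\right) 490 \right)}} = \sqrt{2 \cdot \frac{5}{4} \frac{1}{-10 + \frac{5}{4}} + 274} = \sqrt{2 \cdot \frac{5}{4} \frac{1}{- \frac{35}{4}} + 274} = \sqrt{2 \cdot \frac{5}{4} \left(- \frac{4}{35}\right) + 274} = \sqrt{- \frac{2}{7} + 274} = \sqrt{\frac{1916}{7}} = \frac{2 \sqrt{3353}}{7}$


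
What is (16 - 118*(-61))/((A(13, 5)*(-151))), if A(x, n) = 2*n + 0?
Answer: -3607/755 ≈ -4.7775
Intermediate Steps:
A(x, n) = 2*n
(16 - 118*(-61))/((A(13, 5)*(-151))) = (16 - 118*(-61))/(((2*5)*(-151))) = (16 + 7198)/((10*(-151))) = 7214/(-1510) = 7214*(-1/1510) = -3607/755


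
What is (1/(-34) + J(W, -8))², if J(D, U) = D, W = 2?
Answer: 4489/1156 ≈ 3.8832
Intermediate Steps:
(1/(-34) + J(W, -8))² = (1/(-34) + 2)² = (-1/34 + 2)² = (67/34)² = 4489/1156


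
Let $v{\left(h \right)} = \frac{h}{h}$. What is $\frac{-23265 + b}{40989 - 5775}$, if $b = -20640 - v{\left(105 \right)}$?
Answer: $- \frac{21953}{17607} \approx -1.2468$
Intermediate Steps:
$v{\left(h \right)} = 1$
$b = -20641$ ($b = -20640 - 1 = -20641$)
$\frac{-23265 + b}{40989 - 5775} = \frac{-23265 - 20641}{40989 - 5775} = - \frac{43906}{35214} = \left(-43906\right) \frac{1}{35214} = - \frac{21953}{17607}$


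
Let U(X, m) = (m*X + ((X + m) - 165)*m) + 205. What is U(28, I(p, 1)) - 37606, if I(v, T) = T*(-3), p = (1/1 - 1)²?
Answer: -37065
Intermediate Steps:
p = 0 (p = (1 - 1)² = 0² = 0)
I(v, T) = -3*T
U(X, m) = 205 + X*m + m*(-165 + X + m) (U(X, m) = (X*m + (-165 + X + m)*m) + 205 = (X*m + m*(-165 + X + m)) + 205 = 205 + X*m + m*(-165 + X + m))
U(28, I(p, 1)) - 37606 = (205 + (-3*1)² - (-495) + 2*28*(-3*1)) - 37606 = (205 + (-3)² - 165*(-3) + 2*28*(-3)) - 37606 = (205 + 9 + 495 - 168) - 37606 = 541 - 37606 = -37065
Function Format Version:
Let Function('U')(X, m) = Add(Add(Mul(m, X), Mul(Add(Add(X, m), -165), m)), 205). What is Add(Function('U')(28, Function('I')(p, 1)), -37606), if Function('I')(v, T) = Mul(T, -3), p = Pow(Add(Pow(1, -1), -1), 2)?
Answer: -37065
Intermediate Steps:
p = 0 (p = Pow(Add(1, -1), 2) = Pow(0, 2) = 0)
Function('I')(v, T) = Mul(-3, T)
Function('U')(X, m) = Add(205, Mul(X, m), Mul(m, Add(-165, X, m))) (Function('U')(X, m) = Add(Add(Mul(X, m), Mul(Add(-165, X, m), m)), 205) = Add(Add(Mul(X, m), Mul(m, Add(-165, X, m))), 205) = Add(205, Mul(X, m), Mul(m, Add(-165, X, m))))
Add(Function('U')(28, Function('I')(p, 1)), -37606) = Add(Add(205, Pow(Mul(-3, 1), 2), Mul(-165, Mul(-3, 1)), Mul(2, 28, Mul(-3, 1))), -37606) = Add(Add(205, Pow(-3, 2), Mul(-165, -3), Mul(2, 28, -3)), -37606) = Add(Add(205, 9, 495, -168), -37606) = Add(541, -37606) = -37065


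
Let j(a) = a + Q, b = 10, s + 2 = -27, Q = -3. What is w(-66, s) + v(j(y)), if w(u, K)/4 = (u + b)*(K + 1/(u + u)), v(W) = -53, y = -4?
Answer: 212675/33 ≈ 6444.7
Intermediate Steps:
s = -29 (s = -2 - 27 = -29)
j(a) = -3 + a (j(a) = a - 3 = -3 + a)
w(u, K) = 4*(10 + u)*(K + 1/(2*u)) (w(u, K) = 4*((u + 10)*(K + 1/(u + u))) = 4*((10 + u)*(K + 1/(2*u))) = 4*(10 + u)*(K + 1/(2*u)))
w(-66, s) + v(j(y)) = (2 + 20/(-66) + 40*(-29) + 4*(-29)*(-66)) - 53 = (2 + 20*(-1/66) - 1160 + 7656) - 53 = (2 - 10/33 - 1160 + 7656) - 53 = 214424/33 - 53 = 212675/33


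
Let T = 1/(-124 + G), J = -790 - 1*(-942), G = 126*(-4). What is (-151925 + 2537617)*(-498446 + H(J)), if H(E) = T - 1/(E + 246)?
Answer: -37152258667772575/31243 ≈ -1.1891e+12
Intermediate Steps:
G = -504
J = 152 (J = -790 + 942 = 152)
T = -1/628 (T = 1/(-124 - 504) = 1/(-628) = -1/628 ≈ -0.0015924)
H(E) = -1/628 - 1/(246 + E) (H(E) = -1/628 - 1/(E + 246) = -1/628 - 1/(246 + E))
(-151925 + 2537617)*(-498446 + H(J)) = (-151925 + 2537617)*(-498446 + (-874 - 1*152)/(628*(246 + 152))) = 2385692*(-498446 + (1/628)*(-874 - 152)/398) = 2385692*(-498446 + (1/628)*(1/398)*(-1026)) = 2385692*(-498446 - 513/124972) = 2385692*(-62291794025/124972) = -37152258667772575/31243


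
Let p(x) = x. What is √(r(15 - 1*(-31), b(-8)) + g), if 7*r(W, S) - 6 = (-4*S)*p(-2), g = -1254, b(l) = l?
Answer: 94*I*√7/7 ≈ 35.529*I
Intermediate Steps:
r(W, S) = 6/7 + 8*S/7 (r(W, S) = 6/7 + (-4*S*(-2))/7 = 6/7 + (8*S)/7 = 6/7 + 8*S/7)
√(r(15 - 1*(-31), b(-8)) + g) = √((6/7 + (8/7)*(-8)) - 1254) = √((6/7 - 64/7) - 1254) = √(-58/7 - 1254) = √(-8836/7) = 94*I*√7/7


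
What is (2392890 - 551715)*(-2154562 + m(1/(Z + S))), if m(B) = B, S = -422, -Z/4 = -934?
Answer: -13146391735978725/3314 ≈ -3.9669e+12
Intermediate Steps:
Z = 3736 (Z = -4*(-934) = 3736)
(2392890 - 551715)*(-2154562 + m(1/(Z + S))) = (2392890 - 551715)*(-2154562 + 1/(3736 - 422)) = 1841175*(-2154562 + 1/3314) = 1841175*(-7140218467/3314) = -13146391735978725/3314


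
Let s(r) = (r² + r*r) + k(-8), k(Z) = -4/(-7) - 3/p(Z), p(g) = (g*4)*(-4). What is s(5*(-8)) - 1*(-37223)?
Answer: 36219499/896 ≈ 40424.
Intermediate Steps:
p(g) = -16*g (p(g) = (4*g)*(-4) = -16*g)
k(Z) = 4/7 + 3/(16*Z) (k(Z) = -4/(-7) - 3*(-1/(16*Z)) = -4*(-⅐) - (-3)/(16*Z) = 4/7 + 3/(16*Z))
s(r) = 491/896 + 2*r² (s(r) = (r² + r*r) + (1/112)*(21 + 64*(-8))/(-8) = (r² + r²) + (1/112)*(-⅛)*(21 - 512) = 2*r² + (1/112)*(-⅛)*(-491) = 2*r² + 491/896 = 491/896 + 2*r²)
s(5*(-8)) - 1*(-37223) = (491/896 + 2*(5*(-8))²) - 1*(-37223) = (491/896 + 2*(-40)²) + 37223 = (491/896 + 2*1600) + 37223 = (491/896 + 3200) + 37223 = 2867691/896 + 37223 = 36219499/896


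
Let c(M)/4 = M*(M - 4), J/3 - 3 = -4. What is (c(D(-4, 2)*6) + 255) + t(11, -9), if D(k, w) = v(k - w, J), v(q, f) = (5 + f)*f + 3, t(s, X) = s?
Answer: 1850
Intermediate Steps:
J = -3 (J = 9 + 3*(-4) = 9 - 12 = -3)
v(q, f) = 3 + f*(5 + f) (v(q, f) = f*(5 + f) + 3 = 3 + f*(5 + f))
D(k, w) = -3 (D(k, w) = 3 + (-3)**2 + 5*(-3) = 3 + 9 - 15 = -3)
c(M) = 4*M*(-4 + M) (c(M) = 4*(M*(M - 4)) = 4*(M*(-4 + M)) = 4*M*(-4 + M))
(c(D(-4, 2)*6) + 255) + t(11, -9) = (4*(-3*6)*(-4 - 3*6) + 255) + 11 = (4*(-18)*(-4 - 18) + 255) + 11 = (4*(-18)*(-22) + 255) + 11 = (1584 + 255) + 11 = 1839 + 11 = 1850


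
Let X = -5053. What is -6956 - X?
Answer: -1903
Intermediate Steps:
-6956 - X = -6956 - 1*(-5053) = -6956 + 5053 = -1903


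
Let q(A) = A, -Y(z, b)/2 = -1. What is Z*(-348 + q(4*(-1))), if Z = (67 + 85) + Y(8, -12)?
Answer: -54208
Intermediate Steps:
Y(z, b) = 2 (Y(z, b) = -2*(-1) = 2)
Z = 154 (Z = (67 + 85) + 2 = 152 + 2 = 154)
Z*(-348 + q(4*(-1))) = 154*(-348 + 4*(-1)) = 154*(-348 - 4) = 154*(-352) = -54208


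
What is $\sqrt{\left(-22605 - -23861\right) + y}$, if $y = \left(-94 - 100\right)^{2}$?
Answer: $2 \sqrt{9723} \approx 197.21$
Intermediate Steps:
$y = 37636$ ($y = \left(-194\right)^{2} = 37636$)
$\sqrt{\left(-22605 - -23861\right) + y} = \sqrt{\left(-22605 - -23861\right) + 37636} = \sqrt{\left(-22605 + 23861\right) + 37636} = \sqrt{1256 + 37636} = \sqrt{38892} = 2 \sqrt{9723}$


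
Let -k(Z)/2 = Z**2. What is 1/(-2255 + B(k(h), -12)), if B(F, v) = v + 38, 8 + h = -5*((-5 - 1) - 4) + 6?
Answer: -1/2229 ≈ -0.00044863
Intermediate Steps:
h = 48 (h = -8 + (-5*((-5 - 1) - 4) + 6) = -8 + (-5*(-6 - 4) + 6) = -8 + (-5*(-10) + 6) = -8 + (50 + 6) = -8 + 56 = 48)
k(Z) = -2*Z**2
B(F, v) = 38 + v
1/(-2255 + B(k(h), -12)) = 1/(-2255 + (38 - 12)) = 1/(-2255 + 26) = 1/(-2229) = -1/2229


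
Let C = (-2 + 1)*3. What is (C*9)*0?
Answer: 0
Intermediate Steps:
C = -3 (C = -1*3 = -3)
(C*9)*0 = -3*9*0 = -27*0 = 0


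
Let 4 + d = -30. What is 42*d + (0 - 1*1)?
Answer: -1429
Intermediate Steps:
d = -34 (d = -4 - 30 = -34)
42*d + (0 - 1*1) = 42*(-34) + (0 - 1*1) = -1428 + (0 - 1) = -1428 - 1 = -1429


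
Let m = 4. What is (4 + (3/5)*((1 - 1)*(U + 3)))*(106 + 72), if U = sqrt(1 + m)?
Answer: 712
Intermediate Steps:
U = sqrt(5) (U = sqrt(1 + 4) = sqrt(5) ≈ 2.2361)
(4 + (3/5)*((1 - 1)*(U + 3)))*(106 + 72) = (4 + (3/5)*((1 - 1)*(sqrt(5) + 3)))*(106 + 72) = (4 + (3*(1/5))*(0*(3 + sqrt(5))))*178 = (4 + (3/5)*0)*178 = (4 + 0)*178 = 4*178 = 712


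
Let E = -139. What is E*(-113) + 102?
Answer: 15809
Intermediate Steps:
E*(-113) + 102 = -139*(-113) + 102 = 15707 + 102 = 15809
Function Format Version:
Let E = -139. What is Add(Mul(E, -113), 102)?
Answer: 15809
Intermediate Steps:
Add(Mul(E, -113), 102) = Add(Mul(-139, -113), 102) = Add(15707, 102) = 15809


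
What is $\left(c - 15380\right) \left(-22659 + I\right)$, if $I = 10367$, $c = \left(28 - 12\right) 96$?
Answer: $170170448$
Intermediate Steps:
$c = 1536$ ($c = 16 \cdot 96 = 1536$)
$\left(c - 15380\right) \left(-22659 + I\right) = \left(1536 - 15380\right) \left(-22659 + 10367\right) = \left(-13844\right) \left(-12292\right) = 170170448$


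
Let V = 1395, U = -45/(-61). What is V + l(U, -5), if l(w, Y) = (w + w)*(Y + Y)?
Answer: 84195/61 ≈ 1380.2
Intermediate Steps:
U = 45/61 (U = -45*(-1/61) = 45/61 ≈ 0.73771)
l(w, Y) = 4*Y*w (l(w, Y) = (2*w)*(2*Y) = 4*Y*w)
V + l(U, -5) = 1395 + 4*(-5)*(45/61) = 1395 - 900/61 = 84195/61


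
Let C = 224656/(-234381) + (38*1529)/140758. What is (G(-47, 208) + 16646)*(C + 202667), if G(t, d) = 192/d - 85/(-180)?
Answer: 6511477105788111450785/1929973546683 ≈ 3.3739e+9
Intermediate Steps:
G(t, d) = 17/36 + 192/d (G(t, d) = 192/d - 85*(-1/180) = 192/d + 17/36 = 17/36 + 192/d)
C = -9002062193/16495500399 (C = 224656*(-1/234381) + 58102*(1/140758) = -224656/234381 + 29051/70379 = -9002062193/16495500399 ≈ -0.54573)
(G(-47, 208) + 16646)*(C + 202667) = ((17/36 + 192/208) + 16646)*(-9002062193/16495500399 + 202667) = ((17/36 + 192*(1/208)) + 16646)*(3343084577301940/16495500399) = ((17/36 + 12/13) + 16646)*(3343084577301940/16495500399) = (653/468 + 16646)*(3343084577301940/16495500399) = (7790981/468)*(3343084577301940/16495500399) = 6511477105788111450785/1929973546683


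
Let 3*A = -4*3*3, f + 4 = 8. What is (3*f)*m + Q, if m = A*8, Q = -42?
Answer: -1194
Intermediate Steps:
f = 4 (f = -4 + 8 = 4)
A = -12 (A = (-4*3*3)/3 = (-12*3)/3 = (⅓)*(-36) = -12)
m = -96 (m = -12*8 = -96)
(3*f)*m + Q = (3*4)*(-96) - 42 = 12*(-96) - 42 = -1152 - 42 = -1194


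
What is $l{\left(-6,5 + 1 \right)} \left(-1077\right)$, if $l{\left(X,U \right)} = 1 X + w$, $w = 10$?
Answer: $-4308$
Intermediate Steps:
$l{\left(X,U \right)} = 10 + X$ ($l{\left(X,U \right)} = 1 X + 10 = X + 10 = 10 + X$)
$l{\left(-6,5 + 1 \right)} \left(-1077\right) = \left(10 - 6\right) \left(-1077\right) = 4 \left(-1077\right) = -4308$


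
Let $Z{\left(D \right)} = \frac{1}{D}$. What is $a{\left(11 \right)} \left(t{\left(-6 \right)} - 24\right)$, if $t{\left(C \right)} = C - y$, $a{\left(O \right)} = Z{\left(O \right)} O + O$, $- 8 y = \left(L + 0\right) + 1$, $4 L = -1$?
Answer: $- \frac{2871}{8} \approx -358.88$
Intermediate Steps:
$L = - \frac{1}{4}$ ($L = \frac{1}{4} \left(-1\right) = - \frac{1}{4} \approx -0.25$)
$y = - \frac{3}{32}$ ($y = - \frac{\left(- \frac{1}{4} + 0\right) + 1}{8} = - \frac{- \frac{1}{4} + 1}{8} = \left(- \frac{1}{8}\right) \frac{3}{4} = - \frac{3}{32} \approx -0.09375$)
$a{\left(O \right)} = 1 + O$ ($a{\left(O \right)} = \frac{O}{O} + O = 1 + O$)
$t{\left(C \right)} = \frac{3}{32} + C$ ($t{\left(C \right)} = C - - \frac{3}{32} = C + \frac{3}{32} = \frac{3}{32} + C$)
$a{\left(11 \right)} \left(t{\left(-6 \right)} - 24\right) = \left(1 + 11\right) \left(\left(\frac{3}{32} - 6\right) - 24\right) = 12 \left(- \frac{189}{32} - 24\right) = 12 \left(- \frac{957}{32}\right) = - \frac{2871}{8}$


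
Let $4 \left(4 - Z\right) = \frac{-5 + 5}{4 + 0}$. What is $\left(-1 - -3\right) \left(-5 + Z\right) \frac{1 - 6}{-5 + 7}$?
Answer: $5$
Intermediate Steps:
$Z = 4$ ($Z = 4 - \frac{\left(-5 + 5\right) \frac{1}{4 + 0}}{4} = 4 - \frac{0 \cdot \frac{1}{4}}{4} = 4 - 0 = 4 + 0 = 4$)
$\left(-1 - -3\right) \left(-5 + Z\right) \frac{1 - 6}{-5 + 7} = \left(-1 - -3\right) \left(-5 + 4\right) \frac{1 - 6}{-5 + 7} = \left(-1 + 3\right) \left(-1\right) \left(- \frac{5}{2}\right) = 2 \left(-1\right) \left(\left(-5\right) \frac{1}{2}\right) = \left(-2\right) \left(- \frac{5}{2}\right) = 5$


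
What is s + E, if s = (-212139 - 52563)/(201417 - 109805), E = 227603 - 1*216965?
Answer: 487151877/45806 ≈ 10635.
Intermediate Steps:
E = 10638 (E = 227603 - 216965 = 10638)
s = -132351/45806 (s = -264702/91612 = -264702*1/91612 = -132351/45806 ≈ -2.8894)
s + E = -132351/45806 + 10638 = 487151877/45806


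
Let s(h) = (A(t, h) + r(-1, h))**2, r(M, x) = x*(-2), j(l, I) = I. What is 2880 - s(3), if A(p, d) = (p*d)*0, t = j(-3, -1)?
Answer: 2844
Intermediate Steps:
t = -1
r(M, x) = -2*x
A(p, d) = 0 (A(p, d) = (d*p)*0 = 0)
s(h) = 4*h**2 (s(h) = (0 - 2*h)**2 = (-2*h)**2 = 4*h**2)
2880 - s(3) = 2880 - 4*3**2 = 2880 - 4*9 = 2880 - 1*36 = 2880 - 36 = 2844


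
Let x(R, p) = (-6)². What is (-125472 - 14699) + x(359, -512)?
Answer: -140135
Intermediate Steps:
x(R, p) = 36
(-125472 - 14699) + x(359, -512) = (-125472 - 14699) + 36 = -140171 + 36 = -140135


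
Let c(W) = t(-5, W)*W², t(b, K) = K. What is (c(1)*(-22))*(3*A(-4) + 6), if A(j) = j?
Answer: 132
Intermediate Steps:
c(W) = W³ (c(W) = W*W² = W³)
(c(1)*(-22))*(3*A(-4) + 6) = (1³*(-22))*(3*(-4) + 6) = (1*(-22))*(-12 + 6) = -22*(-6) = 132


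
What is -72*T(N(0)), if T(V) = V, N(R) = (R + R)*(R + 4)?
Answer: 0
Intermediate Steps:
N(R) = 2*R*(4 + R) (N(R) = (2*R)*(4 + R) = 2*R*(4 + R))
-72*T(N(0)) = -144*0*(4 + 0) = -144*0*4 = -72*0 = 0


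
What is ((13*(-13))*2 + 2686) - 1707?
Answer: 641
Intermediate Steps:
((13*(-13))*2 + 2686) - 1707 = (-169*2 + 2686) - 1707 = (-338 + 2686) - 1707 = 2348 - 1707 = 641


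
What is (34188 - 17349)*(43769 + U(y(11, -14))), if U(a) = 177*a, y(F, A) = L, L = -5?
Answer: 722123676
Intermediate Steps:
y(F, A) = -5
(34188 - 17349)*(43769 + U(y(11, -14))) = (34188 - 17349)*(43769 + 177*(-5)) = 16839*(43769 - 885) = 16839*42884 = 722123676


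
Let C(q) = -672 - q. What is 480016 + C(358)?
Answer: 478986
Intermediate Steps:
480016 + C(358) = 480016 + (-672 - 1*358) = 480016 + (-672 - 358) = 480016 - 1030 = 478986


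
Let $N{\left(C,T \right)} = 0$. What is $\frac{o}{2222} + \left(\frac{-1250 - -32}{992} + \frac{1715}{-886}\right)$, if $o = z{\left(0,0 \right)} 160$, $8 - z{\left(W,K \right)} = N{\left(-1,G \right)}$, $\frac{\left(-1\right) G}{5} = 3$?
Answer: $- \frac{631637957}{244117808} \approx -2.5874$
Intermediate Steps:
$G = -15$ ($G = \left(-5\right) 3 = -15$)
$z{\left(W,K \right)} = 8$ ($z{\left(W,K \right)} = 8 - 0 = 8 + 0 = 8$)
$o = 1280$ ($o = 8 \cdot 160 = 1280$)
$\frac{o}{2222} + \left(\frac{-1250 - -32}{992} + \frac{1715}{-886}\right) = \frac{1280}{2222} + \left(\frac{-1250 - -32}{992} + \frac{1715}{-886}\right) = 1280 \cdot \frac{1}{2222} + \left(\left(-1250 + 32\right) \frac{1}{992} + 1715 \left(- \frac{1}{886}\right)\right) = \frac{640}{1111} - \frac{695107}{219728} = - \frac{631637957}{244117808}$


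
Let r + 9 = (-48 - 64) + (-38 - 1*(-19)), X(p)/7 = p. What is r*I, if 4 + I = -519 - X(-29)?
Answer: 44800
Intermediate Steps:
X(p) = 7*p
I = -320 (I = -4 + (-519 - 7*(-29)) = -4 + (-519 - 1*(-203)) = -4 + (-519 + 203) = -4 - 316 = -320)
r = -140 (r = -9 + ((-48 - 64) + (-38 - 1*(-19))) = -9 + (-112 + (-38 + 19)) = -9 + (-112 - 19) = -9 - 131 = -140)
r*I = -140*(-320) = 44800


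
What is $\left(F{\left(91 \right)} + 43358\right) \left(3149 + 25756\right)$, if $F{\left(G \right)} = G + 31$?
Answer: $1256789400$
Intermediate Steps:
$F{\left(G \right)} = 31 + G$
$\left(F{\left(91 \right)} + 43358\right) \left(3149 + 25756\right) = \left(\left(31 + 91\right) + 43358\right) \left(3149 + 25756\right) = \left(122 + 43358\right) 28905 = 43480 \cdot 28905 = 1256789400$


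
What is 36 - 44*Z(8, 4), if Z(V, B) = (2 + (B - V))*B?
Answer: 388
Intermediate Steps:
Z(V, B) = B*(2 + B - V) (Z(V, B) = (2 + B - V)*B = B*(2 + B - V))
36 - 44*Z(8, 4) = 36 - 176*(2 + 4 - 1*8) = 36 - 176*(2 + 4 - 8) = 36 - 176*(-2) = 36 - 44*(-8) = 36 + 352 = 388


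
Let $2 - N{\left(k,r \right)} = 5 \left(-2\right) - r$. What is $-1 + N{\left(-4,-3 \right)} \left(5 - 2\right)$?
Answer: $26$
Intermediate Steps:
$N{\left(k,r \right)} = 12 + r$ ($N{\left(k,r \right)} = 2 - \left(5 \left(-2\right) - r\right) = 2 - \left(-10 - r\right) = 2 + \left(10 + r\right) = 12 + r$)
$-1 + N{\left(-4,-3 \right)} \left(5 - 2\right) = -1 + \left(12 - 3\right) \left(5 - 2\right) = -1 + 9 \cdot 3 = -1 + 27 = 26$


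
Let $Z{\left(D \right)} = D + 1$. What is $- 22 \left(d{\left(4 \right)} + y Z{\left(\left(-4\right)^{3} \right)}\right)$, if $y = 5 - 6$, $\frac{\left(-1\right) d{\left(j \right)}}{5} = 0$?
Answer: $-1386$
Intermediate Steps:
$d{\left(j \right)} = 0$ ($d{\left(j \right)} = \left(-5\right) 0 = 0$)
$y = -1$ ($y = 5 - 6 = -1$)
$Z{\left(D \right)} = 1 + D$
$- 22 \left(d{\left(4 \right)} + y Z{\left(\left(-4\right)^{3} \right)}\right) = - 22 \left(0 - \left(1 + \left(-4\right)^{3}\right)\right) = - 22 \left(0 - \left(1 - 64\right)\right) = - 22 \left(0 - -63\right) = - 22 \left(0 + 63\right) = \left(-22\right) 63 = -1386$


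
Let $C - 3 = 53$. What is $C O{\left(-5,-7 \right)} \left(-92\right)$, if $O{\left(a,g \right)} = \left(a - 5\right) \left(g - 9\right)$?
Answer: $-824320$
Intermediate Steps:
$C = 56$ ($C = 3 + 53 = 56$)
$O{\left(a,g \right)} = \left(-9 + g\right) \left(-5 + a\right)$ ($O{\left(a,g \right)} = \left(-5 + a\right) \left(-9 + g\right) = \left(-9 + g\right) \left(-5 + a\right)$)
$C O{\left(-5,-7 \right)} \left(-92\right) = 56 \left(45 - -45 - -35 - -35\right) \left(-92\right) = 56 \left(45 + 45 + 35 + 35\right) \left(-92\right) = 56 \cdot 160 \left(-92\right) = 8960 \left(-92\right) = -824320$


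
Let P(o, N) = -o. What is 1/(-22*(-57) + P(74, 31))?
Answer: 1/1180 ≈ 0.00084746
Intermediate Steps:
1/(-22*(-57) + P(74, 31)) = 1/(-22*(-57) - 1*74) = 1/(1254 - 74) = 1/1180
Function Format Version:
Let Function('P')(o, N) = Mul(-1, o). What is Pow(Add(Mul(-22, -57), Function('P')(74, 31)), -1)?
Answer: Rational(1, 1180) ≈ 0.00084746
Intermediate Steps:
Pow(Add(Mul(-22, -57), Function('P')(74, 31)), -1) = Pow(Add(Mul(-22, -57), Mul(-1, 74)), -1) = Pow(Add(1254, -74), -1) = Pow(1180, -1) = Rational(1, 1180)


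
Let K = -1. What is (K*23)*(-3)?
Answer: 69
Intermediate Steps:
(K*23)*(-3) = -1*23*(-3) = -23*(-3) = 69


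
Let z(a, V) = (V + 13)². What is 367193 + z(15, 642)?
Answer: 796218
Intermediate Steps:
z(a, V) = (13 + V)²
367193 + z(15, 642) = 367193 + (13 + 642)² = 367193 + 655² = 367193 + 429025 = 796218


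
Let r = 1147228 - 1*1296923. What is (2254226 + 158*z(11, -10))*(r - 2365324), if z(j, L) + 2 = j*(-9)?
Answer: -5629286547092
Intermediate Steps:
z(j, L) = -2 - 9*j (z(j, L) = -2 + j*(-9) = -2 - 9*j)
r = -149695 (r = 1147228 - 1296923 = -149695)
(2254226 + 158*z(11, -10))*(r - 2365324) = (2254226 + 158*(-2 - 9*11))*(-149695 - 2365324) = (2254226 + 158*(-2 - 99))*(-2515019) = (2254226 + 158*(-101))*(-2515019) = (2254226 - 15958)*(-2515019) = 2238268*(-2515019) = -5629286547092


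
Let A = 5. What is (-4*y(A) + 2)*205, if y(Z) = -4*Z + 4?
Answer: 13530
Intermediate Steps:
y(Z) = 4 - 4*Z
(-4*y(A) + 2)*205 = (-4*(4 - 4*5) + 2)*205 = (-4*(4 - 20) + 2)*205 = (-4*(-16) + 2)*205 = (64 + 2)*205 = 66*205 = 13530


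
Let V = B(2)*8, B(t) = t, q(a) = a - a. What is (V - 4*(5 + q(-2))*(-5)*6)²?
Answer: 379456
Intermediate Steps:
q(a) = 0
V = 16 (V = 2*8 = 16)
(V - 4*(5 + q(-2))*(-5)*6)² = (16 - 4*(5 + 0)*(-5)*6)² = (16 - 20*(-5)*6)² = (16 - 4*(-25)*6)² = (16 + 100*6)² = (16 + 600)² = 616² = 379456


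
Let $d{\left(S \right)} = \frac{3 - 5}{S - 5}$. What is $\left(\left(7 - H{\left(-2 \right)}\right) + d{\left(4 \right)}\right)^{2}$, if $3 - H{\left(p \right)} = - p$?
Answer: $64$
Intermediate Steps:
$H{\left(p \right)} = 3 + p$ ($H{\left(p \right)} = 3 - - p = 3 + p$)
$d{\left(S \right)} = - \frac{2}{-5 + S}$
$\left(\left(7 - H{\left(-2 \right)}\right) + d{\left(4 \right)}\right)^{2} = \left(\left(7 - \left(3 - 2\right)\right) - \frac{2}{-5 + 4}\right)^{2} = \left(\left(7 - 1\right) - \frac{2}{-1}\right)^{2} = \left(\left(7 - 1\right) - -2\right)^{2} = \left(6 + 2\right)^{2} = 8^{2} = 64$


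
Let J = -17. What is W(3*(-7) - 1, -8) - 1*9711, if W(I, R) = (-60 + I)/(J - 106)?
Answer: -29131/3 ≈ -9710.3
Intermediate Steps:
W(I, R) = 20/41 - I/123 (W(I, R) = (-60 + I)/(-17 - 106) = (-60 + I)/(-123) = (-60 + I)*(-1/123) = 20/41 - I/123)
W(3*(-7) - 1, -8) - 1*9711 = (20/41 - (3*(-7) - 1)/123) - 1*9711 = (20/41 - (-21 - 1)/123) - 9711 = (20/41 - 1/123*(-22)) - 9711 = (20/41 + 22/123) - 9711 = ⅔ - 9711 = -29131/3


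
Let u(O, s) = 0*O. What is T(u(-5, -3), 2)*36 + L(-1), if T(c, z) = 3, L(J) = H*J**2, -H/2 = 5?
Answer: 98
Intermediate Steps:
u(O, s) = 0
H = -10 (H = -2*5 = -10)
L(J) = -10*J**2
T(u(-5, -3), 2)*36 + L(-1) = 3*36 - 10*(-1)**2 = 108 - 10*1 = 108 - 10 = 98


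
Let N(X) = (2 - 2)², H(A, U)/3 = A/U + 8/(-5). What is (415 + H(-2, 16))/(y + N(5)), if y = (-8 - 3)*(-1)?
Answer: 16393/440 ≈ 37.257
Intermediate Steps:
H(A, U) = -24/5 + 3*A/U (H(A, U) = 3*(A/U + 8/(-5)) = 3*(A/U + 8*(-⅕)) = 3*(A/U - 8/5) = 3*(-8/5 + A/U) = -24/5 + 3*A/U)
N(X) = 0 (N(X) = 0² = 0)
y = 11 (y = -11*(-1) = 11)
(415 + H(-2, 16))/(y + N(5)) = (415 + (-24/5 + 3*(-2)/16))/(11 + 0) = (415 + (-24/5 + 3*(-2)*(1/16)))/11 = (415 + (-24/5 - 3/8))*(1/11) = (415 - 207/40)*(1/11) = (16393/40)*(1/11) = 16393/440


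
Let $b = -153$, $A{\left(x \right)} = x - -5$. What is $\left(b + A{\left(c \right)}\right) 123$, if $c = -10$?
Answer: $-19434$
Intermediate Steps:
$A{\left(x \right)} = 5 + x$ ($A{\left(x \right)} = x + 5 = 5 + x$)
$\left(b + A{\left(c \right)}\right) 123 = \left(-153 + \left(5 - 10\right)\right) 123 = \left(-153 - 5\right) 123 = \left(-158\right) 123 = -19434$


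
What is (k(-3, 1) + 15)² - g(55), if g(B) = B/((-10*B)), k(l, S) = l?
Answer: 1441/10 ≈ 144.10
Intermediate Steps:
g(B) = -⅒ (g(B) = B*(-1/(10*B)) = -⅒)
(k(-3, 1) + 15)² - g(55) = (-3 + 15)² - 1*(-⅒) = 12² + ⅒ = 144 + ⅒ = 1441/10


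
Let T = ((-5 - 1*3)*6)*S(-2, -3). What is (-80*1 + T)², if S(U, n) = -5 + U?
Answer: 65536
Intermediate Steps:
T = 336 (T = ((-5 - 1*3)*6)*(-5 - 2) = ((-5 - 3)*6)*(-7) = -8*6*(-7) = -48*(-7) = 336)
(-80*1 + T)² = (-80*1 + 336)² = (-80 + 336)² = 256² = 65536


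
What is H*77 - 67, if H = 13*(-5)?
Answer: -5072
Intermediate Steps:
H = -65
H*77 - 67 = -65*77 - 67 = -5005 - 67 = -5072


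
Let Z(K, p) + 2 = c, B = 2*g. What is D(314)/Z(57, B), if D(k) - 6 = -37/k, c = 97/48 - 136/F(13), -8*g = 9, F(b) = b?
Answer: -576264/1022855 ≈ -0.56339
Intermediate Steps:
g = -9/8 (g = -⅛*9 = -9/8 ≈ -1.1250)
B = -9/4 (B = 2*(-9/8) = -9/4 ≈ -2.2500)
c = -5267/624 (c = 97/48 - 136/13 = -5267/624 ≈ -8.4407)
Z(K, p) = -6515/624 (Z(K, p) = -2 - 5267/624 = -6515/624)
D(k) = 6 - 37/k
D(314)/Z(57, B) = (6 - 37/314)/(-6515/624) = (6 - 37*1/314)*(-624/6515) = (6 - 37/314)*(-624/6515) = (1847/314)*(-624/6515) = -576264/1022855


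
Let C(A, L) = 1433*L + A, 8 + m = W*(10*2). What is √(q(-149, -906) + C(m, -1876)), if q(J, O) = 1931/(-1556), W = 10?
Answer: 3*I*√180786039567/778 ≈ 1639.5*I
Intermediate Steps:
q(J, O) = -1931/1556 (q(J, O) = 1931*(-1/1556) = -1931/1556)
m = 192 (m = -8 + 10*(10*2) = -8 + 10*20 = -8 + 200 = 192)
C(A, L) = A + 1433*L
√(q(-149, -906) + C(m, -1876)) = √(-1931/1556 + (192 + 1433*(-1876))) = √(-1931/1556 + (192 - 2688308)) = √(-1931/1556 - 2688116) = √(-4182710427/1556) = 3*I*√180786039567/778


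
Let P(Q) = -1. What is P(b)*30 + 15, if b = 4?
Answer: -15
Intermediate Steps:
P(b)*30 + 15 = -1*30 + 15 = -30 + 15 = -15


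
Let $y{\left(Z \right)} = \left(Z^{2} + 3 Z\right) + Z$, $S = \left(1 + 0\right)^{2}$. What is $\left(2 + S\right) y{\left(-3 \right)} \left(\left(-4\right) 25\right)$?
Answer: $900$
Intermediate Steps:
$S = 1$ ($S = 1^{2} = 1$)
$y{\left(Z \right)} = Z^{2} + 4 Z$
$\left(2 + S\right) y{\left(-3 \right)} \left(\left(-4\right) 25\right) = \left(2 + 1\right) \left(- 3 \left(4 - 3\right)\right) \left(\left(-4\right) 25\right) = 3 \left(\left(-3\right) 1\right) \left(-100\right) = 3 \left(-3\right) \left(-100\right) = \left(-9\right) \left(-100\right) = 900$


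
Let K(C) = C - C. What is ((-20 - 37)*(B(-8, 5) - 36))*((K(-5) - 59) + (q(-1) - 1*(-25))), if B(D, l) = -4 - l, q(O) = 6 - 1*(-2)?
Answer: -66690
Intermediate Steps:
K(C) = 0
q(O) = 8 (q(O) = 6 + 2 = 8)
((-20 - 37)*(B(-8, 5) - 36))*((K(-5) - 59) + (q(-1) - 1*(-25))) = ((-20 - 37)*((-4 - 1*5) - 36))*((0 - 59) + (8 - 1*(-25))) = (-57*((-4 - 5) - 36))*(-59 + (8 + 25)) = (-57*(-9 - 36))*(-59 + 33) = -57*(-45)*(-26) = 2565*(-26) = -66690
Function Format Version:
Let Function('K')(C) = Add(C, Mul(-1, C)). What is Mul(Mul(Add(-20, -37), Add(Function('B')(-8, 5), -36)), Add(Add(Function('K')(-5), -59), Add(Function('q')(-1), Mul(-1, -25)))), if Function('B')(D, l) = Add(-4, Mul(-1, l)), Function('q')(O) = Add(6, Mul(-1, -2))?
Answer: -66690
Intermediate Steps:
Function('K')(C) = 0
Function('q')(O) = 8 (Function('q')(O) = Add(6, 2) = 8)
Mul(Mul(Add(-20, -37), Add(Function('B')(-8, 5), -36)), Add(Add(Function('K')(-5), -59), Add(Function('q')(-1), Mul(-1, -25)))) = Mul(Mul(Add(-20, -37), Add(Add(-4, Mul(-1, 5)), -36)), Add(Add(0, -59), Add(8, Mul(-1, -25)))) = Mul(Mul(-57, Add(Add(-4, -5), -36)), Add(-59, Add(8, 25))) = Mul(Mul(-57, Add(-9, -36)), Add(-59, 33)) = Mul(Mul(-57, -45), -26) = Mul(2565, -26) = -66690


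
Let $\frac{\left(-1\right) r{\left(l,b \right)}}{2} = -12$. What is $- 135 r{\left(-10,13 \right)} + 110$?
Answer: $-3130$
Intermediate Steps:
$r{\left(l,b \right)} = 24$ ($r{\left(l,b \right)} = \left(-2\right) \left(-12\right) = 24$)
$- 135 r{\left(-10,13 \right)} + 110 = \left(-135\right) 24 + 110 = -3240 + 110 = -3130$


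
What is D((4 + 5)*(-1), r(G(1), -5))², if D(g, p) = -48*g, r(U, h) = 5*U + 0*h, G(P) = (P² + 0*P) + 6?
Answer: 186624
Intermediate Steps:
G(P) = 6 + P² (G(P) = (P² + 0) + 6 = P² + 6 = 6 + P²)
r(U, h) = 5*U (r(U, h) = 5*U + 0 = 5*U)
D((4 + 5)*(-1), r(G(1), -5))² = (-48*(4 + 5)*(-1))² = (-432*(-1))² = (-48*(-9))² = 432² = 186624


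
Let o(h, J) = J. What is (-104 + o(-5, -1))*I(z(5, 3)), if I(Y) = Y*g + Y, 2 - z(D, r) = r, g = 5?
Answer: 630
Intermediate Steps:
z(D, r) = 2 - r
I(Y) = 6*Y (I(Y) = Y*5 + Y = 5*Y + Y = 6*Y)
(-104 + o(-5, -1))*I(z(5, 3)) = (-104 - 1)*(6*(2 - 1*3)) = -630*(2 - 3) = -630*(-1) = -105*(-6) = 630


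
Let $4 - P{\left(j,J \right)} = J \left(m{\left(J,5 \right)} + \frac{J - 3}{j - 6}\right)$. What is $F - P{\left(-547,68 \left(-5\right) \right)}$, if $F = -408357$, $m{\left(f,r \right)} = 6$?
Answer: $- \frac{32438339}{79} \approx -4.1061 \cdot 10^{5}$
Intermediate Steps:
$P{\left(j,J \right)} = 4 - J \left(6 + \frac{-3 + J}{-6 + j}\right)$ ($P{\left(j,J \right)} = 4 - J \left(6 + \frac{J - 3}{j - 6}\right) = 4 - J \left(6 + \frac{-3 + J}{-6 + j}\right)$)
$F - P{\left(-547,68 \left(-5\right) \right)} = -408357 - \frac{-24 - \left(68 \left(-5\right)\right)^{2} + 4 \left(-547\right) + 39 \cdot 68 \left(-5\right) - 6 \cdot 68 \left(-5\right) \left(-547\right)}{-6 - 547} = -408357 - \frac{-24 - \left(-340\right)^{2} - 2188 + 39 \left(-340\right) - \left(-2040\right) \left(-547\right)}{-553} = -408357 - - \frac{-24 - 115600 - 2188 - 13260 - 1115880}{553} = -408357 - \left(- \frac{1}{553}\right) \left(-1246952\right) = -408357 - \frac{178136}{79} = - \frac{32438339}{79}$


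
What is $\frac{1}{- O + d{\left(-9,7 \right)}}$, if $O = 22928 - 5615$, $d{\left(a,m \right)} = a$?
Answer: $- \frac{1}{17322} \approx -5.773 \cdot 10^{-5}$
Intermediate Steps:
$O = 17313$
$\frac{1}{- O + d{\left(-9,7 \right)}} = \frac{1}{\left(-1\right) 17313 - 9} = \frac{1}{-17313 - 9} = \frac{1}{-17322} = - \frac{1}{17322}$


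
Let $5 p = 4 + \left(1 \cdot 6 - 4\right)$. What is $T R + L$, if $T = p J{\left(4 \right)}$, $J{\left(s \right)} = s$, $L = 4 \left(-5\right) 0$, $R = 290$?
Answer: $1392$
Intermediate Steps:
$L = 0$ ($L = \left(-20\right) 0 = 0$)
$p = \frac{6}{5}$ ($p = \frac{4 + \left(1 \cdot 6 - 4\right)}{5} = \frac{4 + \left(6 - 4\right)}{5} = \frac{4 + 2}{5} = \frac{1}{5} \cdot 6 = \frac{6}{5} \approx 1.2$)
$T = \frac{24}{5}$ ($T = \frac{6}{5} \cdot 4 = \frac{24}{5} \approx 4.8$)
$T R + L = \frac{24}{5} \cdot 290 + 0 = 1392 + 0 = 1392$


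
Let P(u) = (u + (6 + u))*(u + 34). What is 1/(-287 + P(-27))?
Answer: -1/623 ≈ -0.0016051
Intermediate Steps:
P(u) = (6 + 2*u)*(34 + u)
1/(-287 + P(-27)) = 1/(-287 + (204 + 2*(-27)² + 74*(-27))) = 1/(-287 + (204 + 2*729 - 1998)) = 1/(-287 + (204 + 1458 - 1998)) = 1/(-287 - 336) = 1/(-623) = -1/623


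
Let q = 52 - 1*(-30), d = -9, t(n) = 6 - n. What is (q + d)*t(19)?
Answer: -949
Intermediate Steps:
q = 82 (q = 52 + 30 = 82)
(q + d)*t(19) = (82 - 9)*(6 - 1*19) = 73*(6 - 19) = 73*(-13) = -949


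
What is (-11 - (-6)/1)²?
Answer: 25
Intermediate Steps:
(-11 - (-6)/1)² = (-11 - (-6))² = (-11 - 1*(-6))² = (-11 + 6)² = (-5)² = 25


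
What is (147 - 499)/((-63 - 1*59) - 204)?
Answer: 176/163 ≈ 1.0798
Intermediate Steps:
(147 - 499)/((-63 - 1*59) - 204) = -352/((-63 - 59) - 204) = -352/(-122 - 204) = -352/(-326) = -352*(-1/326) = 176/163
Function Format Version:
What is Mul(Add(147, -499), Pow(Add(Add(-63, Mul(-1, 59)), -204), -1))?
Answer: Rational(176, 163) ≈ 1.0798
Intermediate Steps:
Mul(Add(147, -499), Pow(Add(Add(-63, Mul(-1, 59)), -204), -1)) = Mul(-352, Pow(Add(Add(-63, -59), -204), -1)) = Mul(-352, Pow(Add(-122, -204), -1)) = Mul(-352, Pow(-326, -1)) = Mul(-352, Rational(-1, 326)) = Rational(176, 163)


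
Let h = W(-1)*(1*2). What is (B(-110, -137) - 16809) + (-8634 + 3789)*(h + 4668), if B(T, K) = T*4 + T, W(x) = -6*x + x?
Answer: -22682269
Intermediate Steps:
W(x) = -5*x
h = 10 (h = (-5*(-1))*(1*2) = 5*2 = 10)
B(T, K) = 5*T (B(T, K) = 4*T + T = 5*T)
(B(-110, -137) - 16809) + (-8634 + 3789)*(h + 4668) = (5*(-110) - 16809) + (-8634 + 3789)*(10 + 4668) = (-550 - 16809) - 4845*4678 = -17359 - 22664910 = -22682269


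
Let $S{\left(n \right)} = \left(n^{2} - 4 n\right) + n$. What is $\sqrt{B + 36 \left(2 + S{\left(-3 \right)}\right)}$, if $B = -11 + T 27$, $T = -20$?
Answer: $13$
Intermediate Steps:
$S{\left(n \right)} = n^{2} - 3 n$
$B = -551$ ($B = -11 - 540 = -551$)
$\sqrt{B + 36 \left(2 + S{\left(-3 \right)}\right)} = \sqrt{-551 + 36 \left(2 - 3 \left(-3 - 3\right)\right)} = \sqrt{-551 + 36 \left(2 - -18\right)} = \sqrt{-551 + 36 \left(2 + 18\right)} = \sqrt{-551 + 36 \cdot 20} = \sqrt{-551 + 720} = \sqrt{169} = 13$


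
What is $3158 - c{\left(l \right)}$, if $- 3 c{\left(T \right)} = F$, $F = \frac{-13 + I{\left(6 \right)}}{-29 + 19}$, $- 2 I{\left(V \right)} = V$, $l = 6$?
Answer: $\frac{47378}{15} \approx 3158.5$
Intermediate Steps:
$I{\left(V \right)} = - \frac{V}{2}$
$F = \frac{8}{5}$ ($F = \frac{-13 - 3}{-29 + 19} = \frac{-13 - 3}{-10} = \left(-16\right) \left(- \frac{1}{10}\right) = \frac{8}{5} \approx 1.6$)
$c{\left(T \right)} = - \frac{8}{15}$ ($c{\left(T \right)} = \left(- \frac{1}{3}\right) \frac{8}{5} = - \frac{8}{15}$)
$3158 - c{\left(l \right)} = 3158 - - \frac{8}{15} = 3158 + \frac{8}{15} = \frac{47378}{15}$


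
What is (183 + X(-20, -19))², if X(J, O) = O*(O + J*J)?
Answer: 49787136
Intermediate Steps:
X(J, O) = O*(O + J²)
(183 + X(-20, -19))² = (183 - 19*(-19 + (-20)²))² = (183 - 19*(-19 + 400))² = (183 - 19*381)² = (183 - 7239)² = (-7056)² = 49787136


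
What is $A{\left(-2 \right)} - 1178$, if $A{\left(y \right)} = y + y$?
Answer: $-1182$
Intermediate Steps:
$A{\left(y \right)} = 2 y$
$A{\left(-2 \right)} - 1178 = 2 \left(-2\right) - 1178 = -4 - 1178 = -1182$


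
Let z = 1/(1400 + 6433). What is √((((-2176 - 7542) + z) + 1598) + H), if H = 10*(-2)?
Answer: I*√499436928627/7833 ≈ 90.222*I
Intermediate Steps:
z = 1/7833 ≈ 0.00012767
H = -20
√((((-2176 - 7542) + z) + 1598) + H) = √((((-2176 - 7542) + 1/7833) + 1598) - 20) = √(((-9718 + 1/7833) + 1598) - 20) = √((-76121093/7833 + 1598) - 20) = √(-63603959/7833 - 20) = √(-63760619/7833) = I*√499436928627/7833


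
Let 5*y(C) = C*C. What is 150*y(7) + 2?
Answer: 1472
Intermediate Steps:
y(C) = C²/5 (y(C) = (C*C)/5 = C²/5)
150*y(7) + 2 = 150*((⅕)*7²) + 2 = 150*((⅕)*49) + 2 = 150*(49/5) + 2 = 1470 + 2 = 1472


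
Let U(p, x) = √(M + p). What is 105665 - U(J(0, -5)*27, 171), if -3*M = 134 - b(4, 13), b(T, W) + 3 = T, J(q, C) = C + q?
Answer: 105665 - I*√1614/3 ≈ 1.0567e+5 - 13.392*I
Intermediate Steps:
b(T, W) = -3 + T
M = -133/3 (M = -(134 - (-3 + 4))/3 = -(134 - 1*1)/3 = -(134 - 1)/3 = -⅓*133 = -133/3 ≈ -44.333)
U(p, x) = √(-133/3 + p)
105665 - U(J(0, -5)*27, 171) = 105665 - √(-399 + 9*((-5 + 0)*27))/3 = 105665 - √(-399 + 9*(-5*27))/3 = 105665 - √(-399 + 9*(-135))/3 = 105665 - √(-399 - 1215)/3 = 105665 - √(-1614)/3 = 105665 - I*√1614/3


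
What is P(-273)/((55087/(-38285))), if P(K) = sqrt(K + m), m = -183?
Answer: -2470*I*sqrt(114)/1777 ≈ -14.841*I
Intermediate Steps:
P(K) = sqrt(-183 + K) (P(K) = sqrt(K - 183) = sqrt(-183 + K))
P(-273)/((55087/(-38285))) = sqrt(-183 - 273)/((55087/(-38285))) = sqrt(-456)/((55087*(-1/38285))) = (2*I*sqrt(114))/(-1777/1235) = (2*I*sqrt(114))*(-1235/1777) = -2470*I*sqrt(114)/1777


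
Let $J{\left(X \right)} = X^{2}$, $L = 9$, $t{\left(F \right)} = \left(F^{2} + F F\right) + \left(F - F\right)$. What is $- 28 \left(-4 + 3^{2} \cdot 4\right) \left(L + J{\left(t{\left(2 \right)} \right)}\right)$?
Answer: $-65408$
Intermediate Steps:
$t{\left(F \right)} = 2 F^{2}$ ($t{\left(F \right)} = \left(F^{2} + F^{2}\right) + 0 = 2 F^{2} + 0 = 2 F^{2}$)
$- 28 \left(-4 + 3^{2} \cdot 4\right) \left(L + J{\left(t{\left(2 \right)} \right)}\right) = - 28 \left(-4 + 3^{2} \cdot 4\right) \left(9 + \left(2 \cdot 2^{2}\right)^{2}\right) = - 28 \left(-4 + 9 \cdot 4\right) \left(9 + \left(2 \cdot 4\right)^{2}\right) = - 28 \left(-4 + 36\right) \left(9 + 8^{2}\right) = \left(-28\right) 32 \left(9 + 64\right) = \left(-896\right) 73 = -65408$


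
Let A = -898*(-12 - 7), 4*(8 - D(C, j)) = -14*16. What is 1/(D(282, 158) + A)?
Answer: 1/17126 ≈ 5.8391e-5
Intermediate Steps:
D(C, j) = 64 (D(C, j) = 8 - (-7)*16/2 = 8 - ¼*(-224) = 8 + 56 = 64)
A = 17062 (A = -898*(-19) = 17062)
1/(D(282, 158) + A) = 1/(64 + 17062) = 1/17126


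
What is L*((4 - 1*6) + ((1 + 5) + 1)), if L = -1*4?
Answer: -20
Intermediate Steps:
L = -4
L*((4 - 1*6) + ((1 + 5) + 1)) = -4*((4 - 1*6) + ((1 + 5) + 1)) = -4*((4 - 6) + (6 + 1)) = -4*(-2 + 7) = -4*5 = -20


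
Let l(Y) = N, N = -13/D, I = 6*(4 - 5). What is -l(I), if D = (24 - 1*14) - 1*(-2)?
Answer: 13/12 ≈ 1.0833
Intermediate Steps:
D = 12 (D = (24 - 14) + 2 = 10 + 2 = 12)
I = -6 (I = 6*(-1) = -6)
N = -13/12 ≈ -1.0833
l(Y) = -13/12
-l(I) = -1*(-13/12) = 13/12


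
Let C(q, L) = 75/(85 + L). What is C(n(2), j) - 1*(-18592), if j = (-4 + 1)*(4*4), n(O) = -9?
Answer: 687979/37 ≈ 18594.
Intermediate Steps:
j = -48 (j = -3*16 = -48)
C(n(2), j) - 1*(-18592) = 75/(85 - 48) - 1*(-18592) = 75/37 + 18592 = 687979/37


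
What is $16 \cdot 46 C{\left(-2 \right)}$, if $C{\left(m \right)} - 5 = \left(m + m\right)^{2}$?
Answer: $15456$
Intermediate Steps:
$C{\left(m \right)} = 5 + 4 m^{2}$ ($C{\left(m \right)} = 5 + \left(m + m\right)^{2} = 5 + \left(2 m\right)^{2} = 5 + 4 m^{2}$)
$16 \cdot 46 C{\left(-2 \right)} = 16 \cdot 46 \left(5 + 4 \left(-2\right)^{2}\right) = 736 \left(5 + 4 \cdot 4\right) = 736 \left(5 + 16\right) = 736 \cdot 21 = 15456$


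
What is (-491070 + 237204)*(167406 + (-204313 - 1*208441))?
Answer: 62285515368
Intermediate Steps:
(-491070 + 237204)*(167406 + (-204313 - 1*208441)) = -253866*(167406 + (-204313 - 208441)) = -253866*(167406 - 412754) = -253866*(-245348) = 62285515368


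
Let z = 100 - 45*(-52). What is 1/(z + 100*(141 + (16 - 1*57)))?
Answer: 1/12440 ≈ 8.0386e-5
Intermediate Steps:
z = 2440 (z = 100 + 2340 = 2440)
1/(z + 100*(141 + (16 - 1*57))) = 1/(2440 + 100*(141 + (16 - 1*57))) = 1/(2440 + 100*(141 + (16 - 57))) = 1/(2440 + 100*(141 - 41)) = 1/(2440 + 100*100) = 1/(2440 + 10000) = 1/12440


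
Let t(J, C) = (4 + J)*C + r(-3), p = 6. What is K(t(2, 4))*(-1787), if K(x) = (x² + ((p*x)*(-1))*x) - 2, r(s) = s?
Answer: 3943909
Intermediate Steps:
t(J, C) = -3 + C*(4 + J) (t(J, C) = (4 + J)*C - 3 = C*(4 + J) - 3 = -3 + C*(4 + J))
K(x) = -2 - 5*x² (K(x) = (x² + ((6*x)*(-1))*x) - 2 = (x² + (-6*x)*x) - 2 = (x² - 6*x²) - 2 = -5*x² - 2 = -2 - 5*x²)
K(t(2, 4))*(-1787) = (-2 - 5*(-3 + 4*4 + 4*2)²)*(-1787) = (-2 - 5*(-3 + 16 + 8)²)*(-1787) = (-2 - 5*21²)*(-1787) = (-2 - 5*441)*(-1787) = (-2 - 2205)*(-1787) = -2207*(-1787) = 3943909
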